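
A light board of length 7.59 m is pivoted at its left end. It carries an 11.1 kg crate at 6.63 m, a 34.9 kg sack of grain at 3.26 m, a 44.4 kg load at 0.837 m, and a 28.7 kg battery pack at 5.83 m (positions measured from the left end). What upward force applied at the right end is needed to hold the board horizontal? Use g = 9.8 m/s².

Sum moments about the left end (the unknown pivot reaction has zero arm there).
Crate: 11.1 × 9.8 = 108.8 N down at 6.63 m → arm 6.63 m, τ = 108.8 × 6.63 = 721.3 N·m clockwise.
Sack of grain: 34.9 × 9.8 = 342 N down at 3.26 m → arm 3.26 m, τ = 342 × 3.26 = 1115 N·m clockwise.
Load: 44.4 × 9.8 = 435.1 N down at 0.837 m → arm 0.837 m, τ = 435.1 × 0.837 = 364.2 N·m clockwise.
Battery pack: 28.7 × 9.8 = 281.3 N down at 5.83 m → arm 5.83 m, τ = 281.3 × 5.83 = 1640 N·m clockwise.
Net moment of the loads = 3840 N·m clockwise.
The upward force F acts at the right end, arm 7.59 m, giving F × 7.59 counterclockwise.
Balancing moments: F × 7.59 = 3840, giving F = 3840 / 7.59 = 506 N.

F ≈ 506 N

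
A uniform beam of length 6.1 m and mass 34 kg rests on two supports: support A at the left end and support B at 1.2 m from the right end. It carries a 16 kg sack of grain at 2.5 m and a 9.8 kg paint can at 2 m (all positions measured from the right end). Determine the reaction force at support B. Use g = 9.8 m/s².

Sum moments about support A (its reaction then has zero moment arm).
Beam weight: 34 × 9.8 = 333.2 N down at 3.05 m → arm 3.05 m, τ = 333.2 × 3.05 = 1016 N·m clockwise.
Sack of grain: 16 × 9.8 = 156.8 N down at 2.5 m → arm 3.6 m, τ = 156.8 × 3.6 = 564.5 N·m clockwise.
Paint can: 9.8 × 9.8 = 96.04 N down at 2 m → arm 4.1 m, τ = 96.04 × 4.1 = 393.8 N·m clockwise.
Net load moment about support A = 1974 N·m clockwise.
Reaction R at support B is upward at 1.2 m, arm 4.9 m → moment R × 4.9 counterclockwise.
Στ = 0 ⇒ R × 4.9 = 1974 ⇒ R = 403 N.

R_B ≈ 403 N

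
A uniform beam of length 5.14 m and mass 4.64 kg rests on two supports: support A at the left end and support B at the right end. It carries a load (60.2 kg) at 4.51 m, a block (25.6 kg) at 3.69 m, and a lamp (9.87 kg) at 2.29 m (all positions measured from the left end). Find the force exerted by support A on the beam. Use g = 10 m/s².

Sum moments about support B (its reaction then has zero moment arm).
Beam weight: 4.64 × 10 = 46.4 N down at 2.57 m → arm 2.57 m, τ = 46.4 × 2.57 = 119.2 N·m counterclockwise.
Load: 60.2 × 10 = 602 N down at 4.51 m → arm 0.63 m, τ = 602 × 0.63 = 379.3 N·m counterclockwise.
Block: 25.6 × 10 = 256 N down at 3.69 m → arm 1.45 m, τ = 256 × 1.45 = 371.2 N·m counterclockwise.
Lamp: 9.87 × 10 = 98.7 N down at 2.29 m → arm 2.85 m, τ = 98.7 × 2.85 = 281.3 N·m counterclockwise.
Net load moment about support B = 1151 N·m counterclockwise.
Reaction R at support A is upward at 0 m, arm 5.14 m → moment R × 5.14 clockwise.
Setting net torque to zero: R × 5.14 = 1151 → R = 224 N.

R_A ≈ 224 N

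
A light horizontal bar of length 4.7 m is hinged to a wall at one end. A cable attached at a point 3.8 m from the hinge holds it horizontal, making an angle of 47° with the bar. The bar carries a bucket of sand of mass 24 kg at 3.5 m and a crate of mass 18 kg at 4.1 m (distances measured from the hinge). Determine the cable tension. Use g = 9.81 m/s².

T ≈ 557 N

Choose the hinge as the axis so the unknown hinge reaction has zero arm there.
Bucket of sand: 24 × 9.81 = 235.4 N down at 3.5 m → arm 3.5 m, τ = 235.4 × 3.5 = 823.9 N·m clockwise.
Crate: 18 × 9.81 = 176.6 N down at 4.1 m → arm 4.1 m, τ = 176.6 × 4.1 = 724.1 N·m clockwise.
Total clockwise load moment = 1548 N·m.
The cable tension T acts at 3.8 m; only its component perpendicular to the bar, T sinθ, produces torque. sin 47° = 0.7314.
Balancing moments: T × 3.8 × 0.7314 = 1548, giving T = 1548 / 2.779 = 557 N.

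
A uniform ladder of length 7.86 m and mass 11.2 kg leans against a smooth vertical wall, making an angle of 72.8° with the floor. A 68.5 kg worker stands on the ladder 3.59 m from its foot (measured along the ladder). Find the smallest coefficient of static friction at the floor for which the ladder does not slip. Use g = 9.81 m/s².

Take moments about the foot of the ladder.
Ladder weight 11.2×9.81 = 109.9 N acts at 3.93 m along the ladder; its horizontal arm is 3.93·cos72.8° = 1.162 m → τ = 127.7 N·m clockwise.
Worker: 68.5×9.81 = 672 N at 3.59 m → arm 1.062 m → τ = 713.7 N·m clockwise.
Wall normal N acts horizontally at the top; its moment arm is the height L sinθ = 7.86·sin72.8° = 7.508 m, counterclockwise.
Balancing moments: N × 7.508 = 841.4, giving N = 112.1 N.
ΣFx = 0 ⇒ f = N_wall = 112.1 N. ΣFy = 0 ⇒ N_floor = 781.9 N.
μ_min = f / N_floor = 112.1 / 781.9 = 0.143.

μ_min ≈ 0.143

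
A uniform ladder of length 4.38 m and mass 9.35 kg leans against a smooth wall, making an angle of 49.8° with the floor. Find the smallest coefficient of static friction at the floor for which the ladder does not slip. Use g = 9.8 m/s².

Taking torques about the foot of the ladder:
Ladder weight 9.35×9.8 = 91.63 N acts at 2.19 m along the ladder; its horizontal arm is 2.19·cos49.8° = 1.414 m → τ = 129.6 N·m clockwise.
Wall normal N acts horizontally at the top; its moment arm is the height L sinθ = 4.38·sin49.8° = 3.345 m, counterclockwise.
Setting net torque to zero: N × 3.345 = 129.6 → N = 38.74 N.
ΣFx = 0 ⇒ f = N_wall = 38.74 N. ΣFy = 0 ⇒ N_floor = 91.63 N.
μ_min = f / N_floor = 38.74 / 91.63 = 0.423.

μ_min ≈ 0.423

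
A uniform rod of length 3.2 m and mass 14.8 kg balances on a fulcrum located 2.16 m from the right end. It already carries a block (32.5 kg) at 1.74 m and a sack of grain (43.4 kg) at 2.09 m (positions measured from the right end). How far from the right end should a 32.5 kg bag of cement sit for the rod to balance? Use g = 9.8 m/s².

Sum moments about the fulcrum (at 2.16 m from the right end) (the support reaction has zero arm there).
Beam weight: 14.8 × 9.8 = 145 N down at 1.6 m → arm 0.56 m, τ = 145 × 0.56 = 81.2 N·m clockwise.
Block: 32.5 × 9.8 = 318.5 N down at 1.74 m → arm 0.42 m, τ = 318.5 × 0.42 = 133.8 N·m clockwise.
Sack of grain: 43.4 × 9.8 = 425.3 N down at 2.09 m → arm 0.07 m, τ = 425.3 × 0.07 = 29.77 N·m clockwise.
Net moment of existing loads = 244.8 N·m clockwise.
The bag of cement weighs 32.5 × 9.8 = 318.5 N and must supply an equal counterclockwise moment, so its lever arm about the fulcrum is 244.8 / 318.5 = 0.769 m.
That puts it at 2.16 + 0.769 = 2.93 m from the right end.

x ≈ 2.93 m from the right end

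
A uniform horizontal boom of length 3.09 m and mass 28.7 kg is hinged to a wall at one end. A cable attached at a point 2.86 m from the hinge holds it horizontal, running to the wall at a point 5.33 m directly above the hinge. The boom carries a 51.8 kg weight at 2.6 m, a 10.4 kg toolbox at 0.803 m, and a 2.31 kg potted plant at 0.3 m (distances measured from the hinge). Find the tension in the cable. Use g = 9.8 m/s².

Sum moments about the hinge (the unknown hinge reaction has zero arm there).
Beam weight: 28.7 × 9.8 = 281.3 N down at 1.545 m → arm 1.545 m, τ = 281.3 × 1.545 = 434.6 N·m clockwise.
Weight: 51.8 × 9.8 = 507.6 N down at 2.6 m → arm 2.6 m, τ = 507.6 × 2.6 = 1320 N·m clockwise.
Toolbox: 10.4 × 9.8 = 101.9 N down at 0.803 m → arm 0.803 m, τ = 101.9 × 0.803 = 81.83 N·m clockwise.
Potted plant: 2.31 × 9.8 = 22.64 N down at 0.3 m → arm 0.3 m, τ = 22.64 × 0.3 = 6.792 N·m clockwise.
Total clockwise load moment = 1843 N·m.
The cable tension T acts at 2.86 m; only its component perpendicular to the boom, T sinθ, produces torque. sinθ = h/√(h²+d²) = 5.33/√(5.33²+2.86²) = 0.8812.
Setting net torque to zero: T × 2.86 × 0.8812 = 1843 → T = 1843 / 2.52 = 731 N.

T ≈ 731 N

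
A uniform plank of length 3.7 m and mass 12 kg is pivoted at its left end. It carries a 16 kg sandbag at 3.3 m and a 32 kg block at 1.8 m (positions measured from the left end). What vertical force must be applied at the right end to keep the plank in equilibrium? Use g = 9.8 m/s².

F ≈ 351 N

Choose the left end as the axis so the unknown pivot reaction has zero arm there.
Beam weight: 12 × 9.8 = 117.6 N down at 1.85 m → arm 1.85 m, τ = 117.6 × 1.85 = 217.6 N·m clockwise.
Sandbag: 16 × 9.8 = 156.8 N down at 3.3 m → arm 3.3 m, τ = 156.8 × 3.3 = 517.4 N·m clockwise.
Block: 32 × 9.8 = 313.6 N down at 1.8 m → arm 1.8 m, τ = 313.6 × 1.8 = 564.5 N·m clockwise.
Net moment of the loads = 1300 N·m clockwise.
The upward force F acts at the right end, arm 3.7 m, giving F × 3.7 counterclockwise.
Στ = 0 ⇒ F × 3.7 = 1300 ⇒ F = 1300 / 3.7 = 351 N.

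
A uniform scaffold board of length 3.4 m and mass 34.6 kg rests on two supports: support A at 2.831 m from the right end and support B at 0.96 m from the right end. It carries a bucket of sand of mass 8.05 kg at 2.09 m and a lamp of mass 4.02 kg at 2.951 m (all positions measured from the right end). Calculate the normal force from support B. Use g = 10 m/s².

Sum moments about support A (its reaction then has zero moment arm).
Beam weight: 34.6 × 10 = 346 N down at 1.7 m → arm 1.131 m, τ = 346 × 1.131 = 391.3 N·m clockwise.
Bucket of sand: 8.05 × 10 = 80.5 N down at 2.09 m → arm 0.741 m, τ = 80.5 × 0.741 = 59.65 N·m clockwise.
Lamp: 4.02 × 10 = 40.2 N down at 2.951 m → arm 0.12 m, τ = 40.2 × 0.12 = 4.824 N·m counterclockwise.
Net load moment about support A = 446.1 N·m clockwise.
Reaction R at support B is upward at 0.96 m, arm 1.871 m → moment R × 1.871 counterclockwise.
Setting net torque to zero: R × 1.871 = 446.1 → R = 238 N.

R_B ≈ 238 N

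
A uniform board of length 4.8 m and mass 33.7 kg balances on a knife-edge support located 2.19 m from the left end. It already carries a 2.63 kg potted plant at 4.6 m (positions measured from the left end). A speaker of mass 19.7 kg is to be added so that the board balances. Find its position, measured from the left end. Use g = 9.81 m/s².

x ≈ 1.51 m from the left end

Take moments about the knife-edge support (at 2.19 m from the left end).
Beam weight: 33.7 × 9.81 = 330.6 N down at 2.4 m → arm 0.21 m, τ = 330.6 × 0.21 = 69.43 N·m clockwise.
Potted plant: 2.63 × 9.81 = 25.8 N down at 4.6 m → arm 2.41 m, τ = 25.8 × 2.41 = 62.18 N·m clockwise.
Net moment of existing loads = 131.6 N·m clockwise.
The speaker weighs 19.7 × 9.81 = 193.3 N and must supply an equal counterclockwise moment, so its lever arm about the knife-edge support is 131.6 / 193.3 = 0.681 m.
That puts it at 2.19 − 0.681 = 1.51 m from the left end.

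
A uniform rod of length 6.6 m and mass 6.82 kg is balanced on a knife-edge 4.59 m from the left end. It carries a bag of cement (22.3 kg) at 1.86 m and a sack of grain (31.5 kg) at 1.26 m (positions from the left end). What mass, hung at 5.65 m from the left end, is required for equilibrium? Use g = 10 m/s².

m ≈ 165 kg

About the knife-edge (at 4.59 m from the left end):
Beam weight: 6.82 × 10 = 68.2 N down at 3.3 m → arm 1.29 m, τ = 68.2 × 1.29 = 87.98 N·m counterclockwise.
Bag of cement: 22.3 × 10 = 223 N down at 1.86 m → arm 2.73 m, τ = 223 × 2.73 = 608.8 N·m counterclockwise.
Sack of grain: 31.5 × 10 = 315 N down at 1.26 m → arm 3.33 m, τ = 315 × 3.33 = 1049 N·m counterclockwise.
Net moment of known loads = 1746 N·m counterclockwise.
An unknown mass m at 5.65 m has arm 1.06 m; its moment is m·g·1.06 clockwise.
Balancing moments: m × 10 × 1.06 = 1746, giving m = 1746 / (10 × 1.06) = 165 kg.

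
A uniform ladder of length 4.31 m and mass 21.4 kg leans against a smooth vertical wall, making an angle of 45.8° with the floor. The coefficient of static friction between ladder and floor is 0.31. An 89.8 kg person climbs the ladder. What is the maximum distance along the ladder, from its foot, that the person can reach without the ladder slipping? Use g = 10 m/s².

d ≈ 1.19 m

About the foot of the ladder:
Ladder weight 21.4×10 = 214 N acts at 2.155 m along the ladder; its horizontal arm is 2.155·cos45.8° = 1.502 m → τ = 321.4 N·m clockwise.
Person weight 89.8×10 = 898 N at distance d → arm d·cos45.8° → τ = 898·d·0.6972 clockwise.
Wall normal N at the top has arm L sinθ = 3.09 m counterclockwise, so Στ = 0 gives N·3.09 = 321.4 + 626.1·d.
ΣFy = 0 ⇒ N_floor = 1112 N, so the maximum friction is μ_s·N_floor = 0.31×1112 = 344.7 N. ΣFx = 0 ⇒ N_wall = f, so at the slipping point N = 344.7 N.
Substituting: 344.7×3.09 = 321.4 + 626.1·d ⇒ d = (1065 − 321.4) / 626.1 = 1.19 m.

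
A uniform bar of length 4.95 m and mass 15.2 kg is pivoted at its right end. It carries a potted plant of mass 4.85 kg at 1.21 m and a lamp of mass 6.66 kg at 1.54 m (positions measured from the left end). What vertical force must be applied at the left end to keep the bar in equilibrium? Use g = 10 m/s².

F ≈ 159 N

Take moments about the right end.
Beam weight: 15.2 × 10 = 152 N down at 2.475 m → arm 2.475 m, τ = 152 × 2.475 = 376.2 N·m counterclockwise.
Potted plant: 4.85 × 10 = 48.5 N down at 1.21 m → arm 3.74 m, τ = 48.5 × 3.74 = 181.4 N·m counterclockwise.
Lamp: 6.66 × 10 = 66.6 N down at 1.54 m → arm 3.41 m, τ = 66.6 × 3.41 = 227.1 N·m counterclockwise.
Net moment of the loads = 784.7 N·m counterclockwise.
The upward force F acts at the left end, arm 4.95 m, giving F × 4.95 clockwise.
Στ = 0 ⇒ F × 4.95 = 784.7 ⇒ F = 784.7 / 4.95 = 159 N.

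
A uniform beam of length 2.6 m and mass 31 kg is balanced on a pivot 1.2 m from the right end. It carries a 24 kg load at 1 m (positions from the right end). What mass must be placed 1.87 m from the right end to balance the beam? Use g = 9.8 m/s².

Sum moments about the pivot (at 1.2 m from the right end) (the support reaction has zero arm there).
Beam weight: 31 × 9.8 = 303.8 N down at 1.3 m → arm 0.1 m, τ = 303.8 × 0.1 = 30.38 N·m counterclockwise.
Load: 24 × 9.8 = 235.2 N down at 1 m → arm 0.2 m, τ = 235.2 × 0.2 = 47.04 N·m clockwise.
Net moment of known loads = 16.66 N·m clockwise.
An unknown mass m at 1.87 m has arm 0.67 m; its moment is m·g·0.67 counterclockwise.
For rotational equilibrium, m × 9.8 × 0.67 = 16.66, so m = 16.66 / (9.8 × 0.67) = 2.54 kg.

m ≈ 2.54 kg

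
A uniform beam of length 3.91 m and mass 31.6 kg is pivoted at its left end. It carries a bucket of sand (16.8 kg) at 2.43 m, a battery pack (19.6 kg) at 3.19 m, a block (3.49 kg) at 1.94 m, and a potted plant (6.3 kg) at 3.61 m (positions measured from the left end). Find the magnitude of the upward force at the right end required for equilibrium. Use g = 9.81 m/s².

F ≈ 488 N

Take moments about the left end.
Beam weight: 31.6 × 9.81 = 310 N down at 1.955 m → arm 1.955 m, τ = 310 × 1.955 = 606.1 N·m clockwise.
Bucket of sand: 16.8 × 9.81 = 164.8 N down at 2.43 m → arm 2.43 m, τ = 164.8 × 2.43 = 400.5 N·m clockwise.
Battery pack: 19.6 × 9.81 = 192.3 N down at 3.19 m → arm 3.19 m, τ = 192.3 × 3.19 = 613.4 N·m clockwise.
Block: 3.49 × 9.81 = 34.24 N down at 1.94 m → arm 1.94 m, τ = 34.24 × 1.94 = 66.43 N·m clockwise.
Potted plant: 6.3 × 9.81 = 61.8 N down at 3.61 m → arm 3.61 m, τ = 61.8 × 3.61 = 223.1 N·m clockwise.
Net moment of the loads = 1910 N·m clockwise.
The upward force F acts at the right end, arm 3.91 m, giving F × 3.91 counterclockwise.
Στ = 0 ⇒ F × 3.91 = 1910 ⇒ F = 1910 / 3.91 = 488 N.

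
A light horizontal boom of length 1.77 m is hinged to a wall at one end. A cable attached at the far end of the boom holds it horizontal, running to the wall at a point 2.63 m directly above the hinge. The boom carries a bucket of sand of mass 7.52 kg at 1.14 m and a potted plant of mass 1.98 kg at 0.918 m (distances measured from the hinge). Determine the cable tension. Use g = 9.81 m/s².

Choose the hinge as the axis so the unknown hinge reaction has zero arm there.
Bucket of sand: 7.52 × 9.81 = 73.77 N down at 1.14 m → arm 1.14 m, τ = 73.77 × 1.14 = 84.1 N·m clockwise.
Potted plant: 1.98 × 9.81 = 19.42 N down at 0.918 m → arm 0.918 m, τ = 19.42 × 0.918 = 17.83 N·m clockwise.
Total clockwise load moment = 101.9 N·m.
The cable tension T acts at 1.77 m; only its component perpendicular to the boom, T sinθ, produces torque. sinθ = h/√(h²+d²) = 2.63/√(2.63²+1.77²) = 0.8296.
For rotational equilibrium, T × 1.77 × 0.8296 = 101.9, so T = 101.9 / 1.468 = 69.4 N.

T ≈ 69.4 N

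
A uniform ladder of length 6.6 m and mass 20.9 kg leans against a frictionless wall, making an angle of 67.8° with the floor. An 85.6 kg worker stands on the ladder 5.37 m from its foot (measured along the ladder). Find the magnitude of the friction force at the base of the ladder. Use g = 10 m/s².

About the foot of the ladder:
Ladder weight 20.9×10 = 209 N acts at 3.3 m along the ladder; its horizontal arm is 3.3·cos67.8° = 1.247 m → τ = 260.6 N·m clockwise.
Worker: 85.6×10 = 856 N at 5.37 m → arm 2.029 m → τ = 1737 N·m clockwise.
Wall normal N acts horizontally at the top; its moment arm is the height L sinθ = 6.6·sin67.8° = 6.111 m, counterclockwise.
For rotational equilibrium, N × 6.111 = 1998, so N = 327 N.
ΣFx = 0: friction at the foot balances the wall's push, so f = N_wall = 327 N.

f ≈ 327 N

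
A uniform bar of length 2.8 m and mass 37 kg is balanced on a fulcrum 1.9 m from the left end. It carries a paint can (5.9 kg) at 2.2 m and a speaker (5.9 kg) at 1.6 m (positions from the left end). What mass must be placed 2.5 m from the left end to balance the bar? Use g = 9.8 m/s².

Taking torques about the fulcrum (at 1.9 m from the left end):
Beam weight: 37 × 9.8 = 362.6 N down at 1.4 m → arm 0.5 m, τ = 362.6 × 0.5 = 181.3 N·m counterclockwise.
Paint can: 5.9 × 9.8 = 57.82 N down at 2.2 m → arm 0.3 m, τ = 57.82 × 0.3 = 17.35 N·m clockwise.
Speaker: 5.9 × 9.8 = 57.82 N down at 1.6 m → arm 0.3 m, τ = 57.82 × 0.3 = 17.35 N·m counterclockwise.
Net moment of known loads = 181.3 N·m counterclockwise.
An unknown mass m at 2.5 m has arm 0.6 m; its moment is m·g·0.6 clockwise.
Balancing moments: m × 9.8 × 0.6 = 181.3, giving m = 181.3 / (9.8 × 0.6) = 30.8 kg.

m ≈ 30.8 kg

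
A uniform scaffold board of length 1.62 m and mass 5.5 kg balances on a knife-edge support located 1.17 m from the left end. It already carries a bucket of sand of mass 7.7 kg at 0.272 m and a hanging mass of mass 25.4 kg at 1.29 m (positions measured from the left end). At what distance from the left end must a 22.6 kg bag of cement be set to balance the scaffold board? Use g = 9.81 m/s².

Taking torques about the knife-edge support (at 1.17 m from the left end):
Beam weight: 5.5 × 9.81 = 53.96 N down at 0.81 m → arm 0.36 m, τ = 53.96 × 0.36 = 19.43 N·m counterclockwise.
Bucket of sand: 7.7 × 9.81 = 75.54 N down at 0.272 m → arm 0.898 m, τ = 75.54 × 0.898 = 67.83 N·m counterclockwise.
Hanging mass: 25.4 × 9.81 = 249.2 N down at 1.29 m → arm 0.12 m, τ = 249.2 × 0.12 = 29.9 N·m clockwise.
Net moment of existing loads = 57.36 N·m counterclockwise.
The bag of cement weighs 22.6 × 9.81 = 221.7 N and must supply an equal clockwise moment, so its lever arm about the knife-edge support is 57.36 / 221.7 = 0.259 m.
That puts it at 1.17 + 0.259 = 1.43 m from the left end.

x ≈ 1.43 m from the left end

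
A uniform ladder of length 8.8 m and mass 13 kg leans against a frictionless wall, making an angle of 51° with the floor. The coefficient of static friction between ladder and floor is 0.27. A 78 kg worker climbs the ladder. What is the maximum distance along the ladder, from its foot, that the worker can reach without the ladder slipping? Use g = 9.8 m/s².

d ≈ 2.69 m

Take moments about the foot of the ladder.
Ladder weight 13×9.8 = 127.4 N acts at 4.4 m along the ladder; its horizontal arm is 4.4·cos51° = 2.769 m → τ = 352.8 N·m clockwise.
Worker weight 78×9.8 = 764.4 N at distance d → arm d·cos51° → τ = 764.4·d·0.6293 clockwise.
Wall normal N at the top has arm L sinθ = 6.839 m counterclockwise, so Στ = 0 gives N·6.839 = 352.8 + 481·d.
ΣFy = 0 ⇒ N_floor = 891.8 N, so the maximum friction is μ_s·N_floor = 0.27×891.8 = 240.8 N. ΣFx = 0 ⇒ N_wall = f, so at the slipping point N = 240.8 N.
Substituting: 240.8×6.839 = 352.8 + 481·d ⇒ d = (1647 − 352.8) / 481 = 2.69 m.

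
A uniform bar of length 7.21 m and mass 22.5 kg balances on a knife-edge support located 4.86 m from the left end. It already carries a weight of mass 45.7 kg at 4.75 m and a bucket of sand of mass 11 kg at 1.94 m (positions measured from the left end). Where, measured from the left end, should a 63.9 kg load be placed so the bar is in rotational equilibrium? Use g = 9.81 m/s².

x ≈ 5.88 m from the left end

Choose the knife-edge support (at 4.86 m from the left end) as the axis so the support reaction has zero arm there.
Beam weight: 22.5 × 9.81 = 220.7 N down at 3.605 m → arm 1.255 m, τ = 220.7 × 1.255 = 277 N·m counterclockwise.
Weight: 45.7 × 9.81 = 448.3 N down at 4.75 m → arm 0.11 m, τ = 448.3 × 0.11 = 49.31 N·m counterclockwise.
Bucket of sand: 11 × 9.81 = 107.9 N down at 1.94 m → arm 2.92 m, τ = 107.9 × 2.92 = 315.1 N·m counterclockwise.
Net moment of existing loads = 641.4 N·m counterclockwise.
The load weighs 63.9 × 9.81 = 626.9 N and must supply an equal clockwise moment, so its lever arm about the knife-edge support is 641.4 / 626.9 = 1.02 m.
That puts it at 4.86 + 1.02 = 5.88 m from the left end.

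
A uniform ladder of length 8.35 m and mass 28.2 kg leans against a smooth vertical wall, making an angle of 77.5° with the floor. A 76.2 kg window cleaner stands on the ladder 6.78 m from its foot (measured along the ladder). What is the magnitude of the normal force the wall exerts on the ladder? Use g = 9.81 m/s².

N_wall ≈ 165 N

About the foot of the ladder:
Ladder weight 28.2×9.81 = 276.6 N acts at 4.175 m along the ladder; its horizontal arm is 4.175·cos77.5° = 0.9036 m → τ = 249.9 N·m clockwise.
Window cleaner: 76.2×9.81 = 747.5 N at 6.78 m → arm 1.467 m → τ = 1097 N·m clockwise.
Wall normal N acts horizontally at the top; its moment arm is the height L sinθ = 8.35·sin77.5° = 8.152 m, counterclockwise.
Στ = 0 ⇒ N × 8.152 = 1347 ⇒ N = 165 N.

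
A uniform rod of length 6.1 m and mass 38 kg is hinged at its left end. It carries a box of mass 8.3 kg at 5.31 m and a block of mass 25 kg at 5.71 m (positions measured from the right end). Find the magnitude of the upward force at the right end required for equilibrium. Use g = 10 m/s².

Choose the left end as the axis so the unknown pivot reaction has zero arm there.
Beam weight: 38 × 10 = 380 N down at 3.05 m → arm 3.05 m, τ = 380 × 3.05 = 1159 N·m clockwise.
Box: 8.3 × 10 = 83 N down at 5.31 m → arm 0.79 m, τ = 83 × 0.79 = 65.57 N·m clockwise.
Block: 25 × 10 = 250 N down at 5.71 m → arm 0.39 m, τ = 250 × 0.39 = 97.5 N·m clockwise.
Net moment of the loads = 1322 N·m clockwise.
The upward force F acts at the right end, arm 6.1 m, giving F × 6.1 counterclockwise.
Setting net torque to zero: F × 6.1 = 1322 → F = 1322 / 6.1 = 217 N.

F ≈ 217 N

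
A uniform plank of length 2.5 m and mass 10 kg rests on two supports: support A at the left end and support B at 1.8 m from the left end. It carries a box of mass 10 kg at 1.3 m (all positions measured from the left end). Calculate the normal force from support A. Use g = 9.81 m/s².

About support B:
Beam weight: 10 × 9.81 = 98.1 N down at 1.25 m → arm 0.55 m, τ = 98.1 × 0.55 = 53.95 N·m counterclockwise.
Box: 10 × 9.81 = 98.1 N down at 1.3 m → arm 0.5 m, τ = 98.1 × 0.5 = 49.05 N·m counterclockwise.
Net load moment about support B = 103 N·m counterclockwise.
Reaction R at support A is upward at 0 m, arm 1.8 m → moment R × 1.8 clockwise.
Setting net torque to zero: R × 1.8 = 103 → R = 57.2 N.

R_A ≈ 57.2 N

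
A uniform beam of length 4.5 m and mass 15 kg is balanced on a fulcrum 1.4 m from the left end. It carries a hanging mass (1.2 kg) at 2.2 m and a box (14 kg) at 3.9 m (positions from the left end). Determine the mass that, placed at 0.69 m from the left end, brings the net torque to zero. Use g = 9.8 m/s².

m ≈ 68.6 kg

Taking torques about the fulcrum (at 1.4 m from the left end):
Beam weight: 15 × 9.8 = 147 N down at 2.25 m → arm 0.85 m, τ = 147 × 0.85 = 125 N·m clockwise.
Hanging mass: 1.2 × 9.8 = 11.76 N down at 2.2 m → arm 0.8 m, τ = 11.76 × 0.8 = 9.408 N·m clockwise.
Box: 14 × 9.8 = 137.2 N down at 3.9 m → arm 2.5 m, τ = 137.2 × 2.5 = 343 N·m clockwise.
Net moment of known loads = 477.4 N·m clockwise.
An unknown mass m at 0.69 m has arm 0.71 m; its moment is m·g·0.71 counterclockwise.
Setting net torque to zero: m × 9.8 × 0.71 = 477.4 → m = 477.4 / (9.8 × 0.71) = 68.6 kg.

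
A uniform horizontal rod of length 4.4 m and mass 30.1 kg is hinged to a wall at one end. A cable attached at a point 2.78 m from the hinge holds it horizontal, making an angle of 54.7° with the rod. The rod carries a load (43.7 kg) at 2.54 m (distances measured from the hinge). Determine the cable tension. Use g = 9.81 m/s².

About the hinge:
Beam weight: 30.1 × 9.81 = 295.3 N down at 2.2 m → arm 2.2 m, τ = 295.3 × 2.2 = 649.7 N·m clockwise.
Load: 43.7 × 9.81 = 428.7 N down at 2.54 m → arm 2.54 m, τ = 428.7 × 2.54 = 1089 N·m clockwise.
Total clockwise load moment = 1739 N·m.
The cable tension T acts at 2.78 m; only its component perpendicular to the rod, T sinθ, produces torque. sin 54.7° = 0.8161.
For rotational equilibrium, T × 2.78 × 0.8161 = 1739, so T = 1739 / 2.269 = 766 N.

T ≈ 766 N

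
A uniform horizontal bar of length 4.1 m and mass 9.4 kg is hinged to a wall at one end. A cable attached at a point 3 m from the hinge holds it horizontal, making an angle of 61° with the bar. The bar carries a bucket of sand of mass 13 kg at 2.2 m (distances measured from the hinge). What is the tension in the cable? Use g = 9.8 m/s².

Choose the hinge as the axis so the unknown hinge reaction has zero arm there.
Beam weight: 9.4 × 9.8 = 92.12 N down at 2.05 m → arm 2.05 m, τ = 92.12 × 2.05 = 188.8 N·m clockwise.
Bucket of sand: 13 × 9.8 = 127.4 N down at 2.2 m → arm 2.2 m, τ = 127.4 × 2.2 = 280.3 N·m clockwise.
Total clockwise load moment = 469.1 N·m.
The cable tension T acts at 3 m; only its component perpendicular to the bar, T sinθ, produces torque. sin 61° = 0.8746.
Setting net torque to zero: T × 3 × 0.8746 = 469.1 → T = 469.1 / 2.624 = 179 N.

T ≈ 179 N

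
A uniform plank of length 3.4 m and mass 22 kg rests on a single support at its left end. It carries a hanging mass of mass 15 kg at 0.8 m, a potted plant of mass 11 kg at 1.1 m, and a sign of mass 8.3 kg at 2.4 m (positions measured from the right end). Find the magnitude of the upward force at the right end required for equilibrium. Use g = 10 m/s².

F ≈ 324 N

About the left end:
Beam weight: 22 × 10 = 220 N down at 1.7 m → arm 1.7 m, τ = 220 × 1.7 = 374 N·m clockwise.
Hanging mass: 15 × 10 = 150 N down at 0.8 m → arm 2.6 m, τ = 150 × 2.6 = 390 N·m clockwise.
Potted plant: 11 × 10 = 110 N down at 1.1 m → arm 2.3 m, τ = 110 × 2.3 = 253 N·m clockwise.
Sign: 8.3 × 10 = 83 N down at 2.4 m → arm 1 m, τ = 83 × 1 = 83 N·m clockwise.
Net moment of the loads = 1100 N·m clockwise.
The upward force F acts at the right end, arm 3.4 m, giving F × 3.4 counterclockwise.
Στ = 0 ⇒ F × 3.4 = 1100 ⇒ F = 1100 / 3.4 = 324 N.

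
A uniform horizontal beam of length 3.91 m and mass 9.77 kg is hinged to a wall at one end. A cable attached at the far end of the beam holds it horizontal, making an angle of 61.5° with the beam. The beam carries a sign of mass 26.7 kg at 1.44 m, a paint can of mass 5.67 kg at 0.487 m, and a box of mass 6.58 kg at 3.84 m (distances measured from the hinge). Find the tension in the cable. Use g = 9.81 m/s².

T ≈ 244 N

About the hinge:
Beam weight: 9.77 × 9.81 = 95.84 N down at 1.955 m → arm 1.955 m, τ = 95.84 × 1.955 = 187.4 N·m clockwise.
Sign: 26.7 × 9.81 = 261.9 N down at 1.44 m → arm 1.44 m, τ = 261.9 × 1.44 = 377.1 N·m clockwise.
Paint can: 5.67 × 9.81 = 55.62 N down at 0.487 m → arm 0.487 m, τ = 55.62 × 0.487 = 27.09 N·m clockwise.
Box: 6.58 × 9.81 = 64.55 N down at 3.84 m → arm 3.84 m, τ = 64.55 × 3.84 = 247.9 N·m clockwise.
Total clockwise load moment = 839.5 N·m.
The cable tension T acts at 3.91 m; only its component perpendicular to the beam, T sinθ, produces torque. sin 61.5° = 0.8788.
Στ = 0 ⇒ T × 3.91 × 0.8788 = 839.5 ⇒ T = 839.5 / 3.436 = 244 N.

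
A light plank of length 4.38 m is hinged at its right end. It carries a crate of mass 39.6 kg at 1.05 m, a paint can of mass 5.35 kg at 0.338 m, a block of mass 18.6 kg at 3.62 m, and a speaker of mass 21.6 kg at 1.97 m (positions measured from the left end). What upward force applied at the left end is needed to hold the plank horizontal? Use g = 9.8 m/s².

F ≈ 492 N

Taking torques about the right end:
Crate: 39.6 × 9.8 = 388.1 N down at 1.05 m → arm 3.33 m, τ = 388.1 × 3.33 = 1292 N·m counterclockwise.
Paint can: 5.35 × 9.8 = 52.43 N down at 0.338 m → arm 4.042 m, τ = 52.43 × 4.042 = 211.9 N·m counterclockwise.
Block: 18.6 × 9.8 = 182.3 N down at 3.62 m → arm 0.76 m, τ = 182.3 × 0.76 = 138.5 N·m counterclockwise.
Speaker: 21.6 × 9.8 = 211.7 N down at 1.97 m → arm 2.41 m, τ = 211.7 × 2.41 = 510.2 N·m counterclockwise.
Net moment of the loads = 2153 N·m counterclockwise.
The upward force F acts at the left end, arm 4.38 m, giving F × 4.38 clockwise.
For rotational equilibrium, F × 4.38 = 2153, so F = 2153 / 4.38 = 492 N.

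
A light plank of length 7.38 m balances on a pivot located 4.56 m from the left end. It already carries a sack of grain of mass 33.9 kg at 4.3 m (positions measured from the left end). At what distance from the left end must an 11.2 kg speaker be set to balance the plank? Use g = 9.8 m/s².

x ≈ 5.35 m from the left end

Take moments about the pivot (at 4.56 m from the left end).
Sack of grain: 33.9 × 9.8 = 332.2 N down at 4.3 m → arm 0.26 m, τ = 332.2 × 0.26 = 86.37 N·m counterclockwise.
Net moment of existing loads = 86.37 N·m counterclockwise.
The speaker weighs 11.2 × 9.8 = 109.8 N and must supply an equal clockwise moment, so its lever arm about the pivot is 86.37 / 109.8 = 0.787 m.
That puts it at 4.56 + 0.787 = 5.35 m from the left end.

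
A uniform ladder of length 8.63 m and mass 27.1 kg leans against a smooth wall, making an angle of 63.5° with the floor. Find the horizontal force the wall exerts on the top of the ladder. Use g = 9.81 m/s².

Taking torques about the foot of the ladder:
Ladder weight 27.1×9.81 = 265.9 N acts at 4.315 m along the ladder; its horizontal arm is 4.315·cos63.5° = 1.925 m → τ = 511.9 N·m clockwise.
Wall normal N acts horizontally at the top; its moment arm is the height L sinθ = 8.63·sin63.5° = 7.723 m, counterclockwise.
Στ = 0 ⇒ N × 7.723 = 511.9 ⇒ N = 66.3 N.

N_wall ≈ 66.3 N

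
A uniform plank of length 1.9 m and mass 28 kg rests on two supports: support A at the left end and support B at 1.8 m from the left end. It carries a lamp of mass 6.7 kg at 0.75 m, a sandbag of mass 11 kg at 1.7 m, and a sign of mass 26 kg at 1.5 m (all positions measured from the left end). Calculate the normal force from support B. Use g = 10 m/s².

R_B ≈ 496 N

About support A:
Beam weight: 28 × 10 = 280 N down at 0.95 m → arm 0.95 m, τ = 280 × 0.95 = 266 N·m clockwise.
Lamp: 6.7 × 10 = 67 N down at 0.75 m → arm 0.75 m, τ = 67 × 0.75 = 50.25 N·m clockwise.
Sandbag: 11 × 10 = 110 N down at 1.7 m → arm 1.7 m, τ = 110 × 1.7 = 187 N·m clockwise.
Sign: 26 × 10 = 260 N down at 1.5 m → arm 1.5 m, τ = 260 × 1.5 = 390 N·m clockwise.
Net load moment about support A = 893.2 N·m clockwise.
Reaction R at support B is upward at 1.8 m, arm 1.8 m → moment R × 1.8 counterclockwise.
Στ = 0 ⇒ R × 1.8 = 893.2 ⇒ R = 496 N.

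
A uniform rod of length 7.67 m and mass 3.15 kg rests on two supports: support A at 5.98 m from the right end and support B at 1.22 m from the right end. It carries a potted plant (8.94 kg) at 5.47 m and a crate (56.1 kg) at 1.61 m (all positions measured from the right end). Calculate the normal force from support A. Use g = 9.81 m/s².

About support B:
Beam weight: 3.15 × 9.81 = 30.9 N down at 3.835 m → arm 2.615 m, τ = 30.9 × 2.615 = 80.8 N·m counterclockwise.
Potted plant: 8.94 × 9.81 = 87.7 N down at 5.47 m → arm 4.25 m, τ = 87.7 × 4.25 = 372.7 N·m counterclockwise.
Crate: 56.1 × 9.81 = 550.3 N down at 1.61 m → arm 0.39 m, τ = 550.3 × 0.39 = 214.6 N·m counterclockwise.
Net load moment about support B = 668.1 N·m counterclockwise.
Reaction R at support A is upward at 5.98 m, arm 4.76 m → moment R × 4.76 clockwise.
Setting net torque to zero: R × 4.76 = 668.1 → R = 140 N.

R_A ≈ 140 N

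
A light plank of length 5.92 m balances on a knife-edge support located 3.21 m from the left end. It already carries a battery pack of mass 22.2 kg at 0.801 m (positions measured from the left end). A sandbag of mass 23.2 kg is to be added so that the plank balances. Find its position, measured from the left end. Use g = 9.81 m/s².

Sum moments about the knife-edge support (at 3.21 m from the left end) (the support reaction has zero arm there).
Battery pack: 22.2 × 9.81 = 217.8 N down at 0.801 m → arm 2.409 m, τ = 217.8 × 2.409 = 524.7 N·m counterclockwise.
Net moment of existing loads = 524.7 N·m counterclockwise.
The sandbag weighs 23.2 × 9.81 = 227.6 N and must supply an equal clockwise moment, so its lever arm about the knife-edge support is 524.7 / 227.6 = 2.31 m.
That puts it at 3.21 + 2.31 = 5.52 m from the left end.

x ≈ 5.52 m from the left end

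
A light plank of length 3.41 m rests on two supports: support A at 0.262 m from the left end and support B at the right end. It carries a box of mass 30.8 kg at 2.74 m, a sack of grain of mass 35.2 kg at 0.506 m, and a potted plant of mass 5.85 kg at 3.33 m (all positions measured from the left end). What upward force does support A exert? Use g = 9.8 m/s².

R_A ≈ 384 N

Taking torques about support B:
Box: 30.8 × 9.8 = 301.8 N down at 2.74 m → arm 0.67 m, τ = 301.8 × 0.67 = 202.2 N·m counterclockwise.
Sack of grain: 35.2 × 9.8 = 345 N down at 0.506 m → arm 2.904 m, τ = 345 × 2.904 = 1002 N·m counterclockwise.
Potted plant: 5.85 × 9.8 = 57.33 N down at 3.33 m → arm 0.08 m, τ = 57.33 × 0.08 = 4.586 N·m counterclockwise.
Net load moment about support B = 1209 N·m counterclockwise.
Reaction R at support A is upward at 0.262 m, arm 3.148 m → moment R × 3.148 clockwise.
Balancing moments: R × 3.148 = 1209, giving R = 384 N.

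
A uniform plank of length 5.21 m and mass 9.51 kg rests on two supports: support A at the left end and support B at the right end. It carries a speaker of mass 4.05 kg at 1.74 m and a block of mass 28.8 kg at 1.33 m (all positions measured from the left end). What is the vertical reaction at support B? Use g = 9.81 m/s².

Sum moments about support A (its reaction then has zero moment arm).
Beam weight: 9.51 × 9.81 = 93.29 N down at 2.605 m → arm 2.605 m, τ = 93.29 × 2.605 = 243 N·m clockwise.
Speaker: 4.05 × 9.81 = 39.73 N down at 1.74 m → arm 1.74 m, τ = 39.73 × 1.74 = 69.13 N·m clockwise.
Block: 28.8 × 9.81 = 282.5 N down at 1.33 m → arm 1.33 m, τ = 282.5 × 1.33 = 375.7 N·m clockwise.
Net load moment about support A = 687.8 N·m clockwise.
Reaction R at support B is upward at 5.21 m, arm 5.21 m → moment R × 5.21 counterclockwise.
For rotational equilibrium, R × 5.21 = 687.8, so R = 132 N.

R_B ≈ 132 N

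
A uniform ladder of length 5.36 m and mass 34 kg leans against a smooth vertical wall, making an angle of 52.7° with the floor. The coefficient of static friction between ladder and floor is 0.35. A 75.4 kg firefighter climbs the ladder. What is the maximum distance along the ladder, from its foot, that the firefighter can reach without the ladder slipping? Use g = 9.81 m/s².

Taking torques about the foot of the ladder:
Ladder weight 34×9.81 = 333.5 N acts at 2.68 m along the ladder; its horizontal arm is 2.68·cos52.7° = 1.624 m → τ = 541.6 N·m clockwise.
Firefighter weight 75.4×9.81 = 739.7 N at distance d → arm d·cos52.7° → τ = 739.7·d·0.606 clockwise.
Wall normal N at the top has arm L sinθ = 4.264 m counterclockwise, so Στ = 0 gives N·4.264 = 541.6 + 448.3·d.
ΣFy = 0 ⇒ N_floor = 1073 N, so the maximum friction is μ_s·N_floor = 0.35×1073 = 375.5 N. ΣFx = 0 ⇒ N_wall = f, so at the slipping point N = 375.5 N.
Substituting: 375.5×4.264 = 541.6 + 448.3·d ⇒ d = (1601 − 541.6) / 448.3 = 2.36 m.

d ≈ 2.36 m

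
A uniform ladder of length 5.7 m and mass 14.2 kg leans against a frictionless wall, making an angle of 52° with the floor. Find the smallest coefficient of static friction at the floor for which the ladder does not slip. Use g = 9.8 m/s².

Take moments about the foot of the ladder.
Ladder weight 14.2×9.8 = 139.2 N acts at 2.85 m along the ladder; its horizontal arm is 2.85·cos52° = 1.755 m → τ = 244.3 N·m clockwise.
Wall normal N acts horizontally at the top; its moment arm is the height L sinθ = 5.7·sin52° = 4.492 m, counterclockwise.
Στ = 0 ⇒ N × 4.492 = 244.3 ⇒ N = 54.39 N.
ΣFx = 0 ⇒ f = N_wall = 54.39 N. ΣFy = 0 ⇒ N_floor = 139.2 N.
μ_min = f / N_floor = 54.39 / 139.2 = 0.391.

μ_min ≈ 0.391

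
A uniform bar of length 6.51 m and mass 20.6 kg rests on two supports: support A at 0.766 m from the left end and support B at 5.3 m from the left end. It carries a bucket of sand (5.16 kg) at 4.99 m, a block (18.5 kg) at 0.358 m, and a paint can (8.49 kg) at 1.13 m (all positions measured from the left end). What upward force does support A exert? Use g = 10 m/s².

R_A ≈ 376 N

Sum moments about support B (its reaction then has zero moment arm).
Beam weight: 20.6 × 10 = 206 N down at 3.255 m → arm 2.045 m, τ = 206 × 2.045 = 421.3 N·m counterclockwise.
Bucket of sand: 5.16 × 10 = 51.6 N down at 4.99 m → arm 0.31 m, τ = 51.6 × 0.31 = 16 N·m counterclockwise.
Block: 18.5 × 10 = 185 N down at 0.358 m → arm 4.942 m, τ = 185 × 4.942 = 914.3 N·m counterclockwise.
Paint can: 8.49 × 10 = 84.9 N down at 1.13 m → arm 4.17 m, τ = 84.9 × 4.17 = 354 N·m counterclockwise.
Net load moment about support B = 1706 N·m counterclockwise.
Reaction R at support A is upward at 0.766 m, arm 4.534 m → moment R × 4.534 clockwise.
Στ = 0 ⇒ R × 4.534 = 1706 ⇒ R = 376 N.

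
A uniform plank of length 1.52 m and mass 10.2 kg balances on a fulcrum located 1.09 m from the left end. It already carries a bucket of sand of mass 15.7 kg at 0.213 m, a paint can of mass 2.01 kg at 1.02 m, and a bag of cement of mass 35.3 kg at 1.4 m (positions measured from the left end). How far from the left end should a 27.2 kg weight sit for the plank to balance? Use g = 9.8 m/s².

About the fulcrum (at 1.09 m from the left end):
Beam weight: 10.2 × 9.8 = 99.96 N down at 0.76 m → arm 0.33 m, τ = 99.96 × 0.33 = 32.99 N·m counterclockwise.
Bucket of sand: 15.7 × 9.8 = 153.9 N down at 0.213 m → arm 0.877 m, τ = 153.9 × 0.877 = 135 N·m counterclockwise.
Paint can: 2.01 × 9.8 = 19.7 N down at 1.02 m → arm 0.07 m, τ = 19.7 × 0.07 = 1.379 N·m counterclockwise.
Bag of cement: 35.3 × 9.8 = 345.9 N down at 1.4 m → arm 0.31 m, τ = 345.9 × 0.31 = 107.2 N·m clockwise.
Net moment of existing loads = 62.17 N·m counterclockwise.
The weight weighs 27.2 × 9.8 = 266.6 N and must supply an equal clockwise moment, so its lever arm about the fulcrum is 62.17 / 266.6 = 0.233 m.
That puts it at 1.09 + 0.233 = 1.32 m from the left end.

x ≈ 1.32 m from the left end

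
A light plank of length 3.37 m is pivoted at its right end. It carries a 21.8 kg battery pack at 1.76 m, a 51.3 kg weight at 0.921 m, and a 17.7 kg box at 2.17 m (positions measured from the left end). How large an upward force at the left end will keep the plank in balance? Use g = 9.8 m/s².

Sum moments about the right end (the unknown pivot reaction has zero arm there).
Battery pack: 21.8 × 9.8 = 213.6 N down at 1.76 m → arm 1.61 m, τ = 213.6 × 1.61 = 343.9 N·m counterclockwise.
Weight: 51.3 × 9.8 = 502.7 N down at 0.921 m → arm 2.449 m, τ = 502.7 × 2.449 = 1231 N·m counterclockwise.
Box: 17.7 × 9.8 = 173.5 N down at 2.17 m → arm 1.2 m, τ = 173.5 × 1.2 = 208.2 N·m counterclockwise.
Net moment of the loads = 1783 N·m counterclockwise.
The upward force F acts at the left end, arm 3.37 m, giving F × 3.37 clockwise.
Στ = 0 ⇒ F × 3.37 = 1783 ⇒ F = 1783 / 3.37 = 529 N.

F ≈ 529 N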